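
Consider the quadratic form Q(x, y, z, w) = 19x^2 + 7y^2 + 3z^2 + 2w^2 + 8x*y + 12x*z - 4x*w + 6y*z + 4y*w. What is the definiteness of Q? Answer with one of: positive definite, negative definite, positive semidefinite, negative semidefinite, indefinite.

The symmetric matrix of Q is A = [[19, 4, 6, -2], [4, 7, 3, 2], [6, 3, 3, 0], [-2, 2, 0, 2]].
Leading principal minors: Δ_1 = 19, Δ_2 = 117, Δ_3 = 72, Δ_4 = 60.
All leading principal minors are positive, so by Sylvester's criterion Q is positive definite.

positive definite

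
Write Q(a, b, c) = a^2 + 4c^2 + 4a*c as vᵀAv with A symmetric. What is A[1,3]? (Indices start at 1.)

The coefficient of a·c in Q is 4. For a symmetric A this equals A[1,3] + A[3,1] = 2·A[1,3].
So A[1,3] = 4/2 = 2.

2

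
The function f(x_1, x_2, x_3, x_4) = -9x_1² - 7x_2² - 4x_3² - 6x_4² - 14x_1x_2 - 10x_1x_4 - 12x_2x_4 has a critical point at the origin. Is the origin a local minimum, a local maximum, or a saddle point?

The Hessian at the origin is H = [[-18, -14, 0, -10], [-14, -14, 0, -12], [0, 0, -8, 0], [-10, -12, 0, -12]].
Row-reducing H symmetrically gives the diagonal entries -18, -28/9, -8, -5/7.
Counting signs: 4 negative.
H is negative definite, so the origin is a strict local maximum.

local maximum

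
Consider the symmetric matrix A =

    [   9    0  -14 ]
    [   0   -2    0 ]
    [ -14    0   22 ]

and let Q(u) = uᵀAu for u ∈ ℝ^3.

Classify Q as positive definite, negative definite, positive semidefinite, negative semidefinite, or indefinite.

Applying the same elementary operations to the rows and columns of A produces a congruent diagonal matrix with entries 9, -2, 2/9.
So there are 2 positive, 1 negative pivots.
Hence Q is indefinite.

indefinite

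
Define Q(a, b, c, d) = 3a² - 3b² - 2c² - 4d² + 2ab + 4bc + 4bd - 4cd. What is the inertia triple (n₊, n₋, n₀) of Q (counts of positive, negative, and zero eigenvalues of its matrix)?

The symmetric matrix is A = [[3, 1, 0, 0], [1, -3, 2, 2], [0, 2, -2, -2], [0, 2, -2, -4]].
Applying the same elementary operations to the rows and columns of A produces a congruent diagonal matrix with entries 3, -10/3, -4/5, -2.
That gives 1 positive, 3 negative pivots.

(1, 3, 0)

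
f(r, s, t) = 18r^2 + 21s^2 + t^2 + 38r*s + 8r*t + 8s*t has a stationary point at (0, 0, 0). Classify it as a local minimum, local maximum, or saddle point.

The Hessian at the origin is H = [[36, 38, 8], [38, 42, 8], [8, 8, 2]].
Congruent diagonalization of H (simultaneous row and column reduction) yields pivots 36, 17/9, 2/17.
Counting signs: 3 positive.
H is positive definite, so the origin is a strict local minimum.

local minimum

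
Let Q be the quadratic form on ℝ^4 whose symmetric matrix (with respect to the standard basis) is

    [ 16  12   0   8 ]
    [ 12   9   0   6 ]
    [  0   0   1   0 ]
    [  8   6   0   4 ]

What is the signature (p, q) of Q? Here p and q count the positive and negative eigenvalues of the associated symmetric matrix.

Row-reducing A symmetrically gives the diagonal entries 16, 0, 1, 0.
That gives 2 positive, 2 zero pivots.

(2, 0)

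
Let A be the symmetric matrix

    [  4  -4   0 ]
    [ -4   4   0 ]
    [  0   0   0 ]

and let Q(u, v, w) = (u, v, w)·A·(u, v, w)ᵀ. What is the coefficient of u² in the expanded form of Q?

4

The coefficient of u² is the diagonal entry A[1,1] = 4.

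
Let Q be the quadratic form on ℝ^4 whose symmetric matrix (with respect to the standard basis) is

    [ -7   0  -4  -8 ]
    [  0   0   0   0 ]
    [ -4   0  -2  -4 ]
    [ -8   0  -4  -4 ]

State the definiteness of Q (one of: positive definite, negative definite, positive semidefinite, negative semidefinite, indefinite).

Congruent diagonalization of A (simultaneous row and column reduction) yields pivots -7, 0, 2/7, 4.
Counting signs: 2 positive, 1 negative, 1 zero.
Hence Q is indefinite.

indefinite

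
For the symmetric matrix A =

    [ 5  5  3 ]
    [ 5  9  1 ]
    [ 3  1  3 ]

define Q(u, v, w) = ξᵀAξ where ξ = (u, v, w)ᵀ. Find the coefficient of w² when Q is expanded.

3

The coefficient of w² is the diagonal entry A[3,3] = 3.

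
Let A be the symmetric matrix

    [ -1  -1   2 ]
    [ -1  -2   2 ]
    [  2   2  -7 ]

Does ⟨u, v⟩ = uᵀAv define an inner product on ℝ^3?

Leading principal minors: Δ_1 = -1, Δ_2 = 1, Δ_3 = -3.
The signs alternate starting with Δ_1 < 0, so by Sylvester's criterion Q is negative definite.
⟨·,·⟩ is an inner product exactly when A is positive definite.

no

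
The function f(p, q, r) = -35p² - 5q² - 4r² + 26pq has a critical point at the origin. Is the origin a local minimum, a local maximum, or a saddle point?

The Hessian at the origin is H = [[-70, 26, 0], [26, -10, 0], [0, 0, -8]].
Symmetric row and column elimination reduces H to a congruent diagonal form with pivots -70, -12/35, -8.
So there are 3 negative pivots.
H is negative definite, so the origin is a strict local maximum.

local maximum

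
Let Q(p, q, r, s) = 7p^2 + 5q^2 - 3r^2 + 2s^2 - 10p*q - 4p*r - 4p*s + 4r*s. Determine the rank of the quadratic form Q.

3

Write A = [[7, -5, -2, -2], [-5, 5, 0, 0], [-2, 0, -3, 2], [-2, 0, 2, 2]].
Symmetric row and column elimination reduces A to a congruent diagonal form with pivots 7, 10/7, -5, 0.
Counting signs: 2 positive, 1 negative, 1 zero.
The rank is the number of nonzero pivots: 3.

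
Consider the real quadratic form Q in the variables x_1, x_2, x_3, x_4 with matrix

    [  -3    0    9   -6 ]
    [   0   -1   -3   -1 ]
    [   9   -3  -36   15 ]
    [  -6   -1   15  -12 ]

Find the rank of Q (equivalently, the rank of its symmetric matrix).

3

Row-reducing A symmetrically gives the diagonal entries -3, -1, 0, 1.
Counting signs: 1 positive, 2 negative, 1 zero.
The rank is the number of nonzero pivots: 3.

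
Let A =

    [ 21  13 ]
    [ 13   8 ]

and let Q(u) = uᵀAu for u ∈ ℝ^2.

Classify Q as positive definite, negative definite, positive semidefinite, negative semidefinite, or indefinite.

indefinite

Symmetric row and column elimination reduces A to a congruent diagonal form with pivots 21, -1/21.
Counting signs: 1 positive, 1 negative.
Hence Q is indefinite.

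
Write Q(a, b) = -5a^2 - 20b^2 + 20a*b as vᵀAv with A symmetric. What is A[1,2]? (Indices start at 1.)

The coefficient of a·b in Q is 20. For a symmetric A this equals A[1,2] + A[2,1] = 2·A[1,2].
So A[1,2] = 20/2 = 10.

10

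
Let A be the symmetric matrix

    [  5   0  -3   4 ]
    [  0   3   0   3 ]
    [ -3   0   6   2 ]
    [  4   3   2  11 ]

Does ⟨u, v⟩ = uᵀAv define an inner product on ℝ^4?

yes

Symmetric row and column elimination reduces A to a congruent diagonal form with pivots 5, 3, 21/5, 4/21.
That gives 4 positive pivots.
Hence Q is positive definite.
⟨·,·⟩ is an inner product exactly when A is positive definite.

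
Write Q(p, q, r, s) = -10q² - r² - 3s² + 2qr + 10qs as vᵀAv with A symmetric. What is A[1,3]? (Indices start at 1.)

The coefficient of p·r in Q is 0. For a symmetric A this equals A[1,3] + A[3,1] = 2·A[1,3].
So A[1,3] = 0/2 = 0.

0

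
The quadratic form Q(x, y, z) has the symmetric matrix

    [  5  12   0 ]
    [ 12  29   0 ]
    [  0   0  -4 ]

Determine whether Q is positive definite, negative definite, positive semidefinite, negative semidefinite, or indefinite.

indefinite

Row-reducing A symmetrically gives the diagonal entries 5, 1/5, -4.
So there are 2 positive, 1 negative pivots.
Hence Q is indefinite.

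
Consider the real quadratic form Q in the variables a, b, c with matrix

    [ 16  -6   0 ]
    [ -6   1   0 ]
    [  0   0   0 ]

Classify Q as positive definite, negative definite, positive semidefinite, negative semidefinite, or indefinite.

indefinite

Congruent diagonalization of A (simultaneous row and column reduction) yields pivots 16, -5/4, 0.
So there are 1 positive, 1 negative, 1 zero pivots.
Hence Q is indefinite.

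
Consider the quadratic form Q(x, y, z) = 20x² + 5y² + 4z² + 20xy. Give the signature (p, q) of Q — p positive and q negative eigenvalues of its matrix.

Write A = [[20, 10, 0], [10, 5, 0], [0, 0, 4]].
Symmetric row and column elimination reduces A to a congruent diagonal form with pivots 20, 0, 4.
Counting signs: 2 positive, 1 zero.

(2, 0)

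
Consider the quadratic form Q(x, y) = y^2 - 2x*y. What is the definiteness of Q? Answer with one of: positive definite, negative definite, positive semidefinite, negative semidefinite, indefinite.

indefinite

The symmetric matrix of Q is [[0, -1], [-1, 1]].
For the 2×2 matrix [[0, -1], [-1, 1]]: det = 0·1 − (-1)² = -1, trace = 1.
det < 0 so the eigenvalues have opposite signs; the form is indefinite.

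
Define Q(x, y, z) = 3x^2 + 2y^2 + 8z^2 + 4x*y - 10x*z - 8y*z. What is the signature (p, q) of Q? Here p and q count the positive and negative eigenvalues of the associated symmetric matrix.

(2, 1)

The associated matrix is A = [[3, 2, -5], [2, 2, -4], [-5, -4, 8]].
Symmetric row and column elimination reduces A to a congruent diagonal form with pivots 3, 2/3, -1.
Counting signs: 2 positive, 1 negative.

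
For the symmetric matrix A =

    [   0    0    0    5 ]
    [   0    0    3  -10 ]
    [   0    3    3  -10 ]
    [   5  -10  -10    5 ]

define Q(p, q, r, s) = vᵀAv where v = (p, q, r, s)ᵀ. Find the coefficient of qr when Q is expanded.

The coefficient of qr is A[2,3] + A[3,2] = 2·3 = 6.

6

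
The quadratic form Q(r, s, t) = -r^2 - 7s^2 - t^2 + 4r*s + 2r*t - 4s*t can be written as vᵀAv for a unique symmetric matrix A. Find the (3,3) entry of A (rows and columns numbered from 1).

The coefficient of t^2 in Q is -1, and that is exactly A[3,3].

-1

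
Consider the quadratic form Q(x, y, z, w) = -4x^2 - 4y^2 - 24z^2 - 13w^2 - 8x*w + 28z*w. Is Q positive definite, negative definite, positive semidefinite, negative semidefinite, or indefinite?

negative definite

The symmetric matrix of Q is A = [[-4, 0, 0, -4], [0, -4, 0, 0], [0, 0, -24, 14], [-4, 0, 14, -13]].
Leading principal minors: Δ_1 = -4, Δ_2 = 16, Δ_3 = -384, Δ_4 = 320.
The signs alternate starting with Δ_1 < 0, so by Sylvester's criterion Q is negative definite.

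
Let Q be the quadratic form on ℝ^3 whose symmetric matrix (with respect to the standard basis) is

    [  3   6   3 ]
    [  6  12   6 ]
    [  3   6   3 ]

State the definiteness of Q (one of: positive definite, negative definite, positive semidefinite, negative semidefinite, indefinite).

Row-reducing A symmetrically gives the diagonal entries 3, 0, 0.
Counting signs: 1 positive, 2 zero.
Hence Q is positive semidefinite.

positive semidefinite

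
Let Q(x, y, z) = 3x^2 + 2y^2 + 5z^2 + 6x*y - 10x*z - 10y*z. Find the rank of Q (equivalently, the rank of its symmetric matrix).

Write A = [[3, 3, -5], [3, 2, -5], [-5, -5, 5]].
An LDLᵀ factorisation of A has diagonal entries 3, -1, -10/3.
So there are 1 positive, 2 negative pivots.
The rank is the number of nonzero pivots: 3.

3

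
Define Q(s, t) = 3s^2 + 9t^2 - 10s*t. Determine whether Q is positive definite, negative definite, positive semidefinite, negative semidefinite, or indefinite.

positive definite

The symmetric matrix of Q is A = [[3, -5], [-5, 9]].
Leading principal minors: Δ_1 = 3, Δ_2 = 2.
All leading principal minors are positive, so by Sylvester's criterion Q is positive definite.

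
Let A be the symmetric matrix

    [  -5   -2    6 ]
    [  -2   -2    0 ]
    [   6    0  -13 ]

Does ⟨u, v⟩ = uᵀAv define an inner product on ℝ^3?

no

Leading principal minors: Δ_1 = -5, Δ_2 = 6, Δ_3 = -6.
The signs alternate starting with Δ_1 < 0, so by Sylvester's criterion Q is negative definite.
⟨·,·⟩ is an inner product exactly when A is positive definite.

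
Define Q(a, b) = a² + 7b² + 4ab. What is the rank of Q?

2

The associated matrix is A = [[1, 2], [2, 7]].
Congruent diagonalization of A (simultaneous row and column reduction) yields pivots 1, 3.
That gives 2 positive pivots.
The rank is the number of nonzero pivots: 2.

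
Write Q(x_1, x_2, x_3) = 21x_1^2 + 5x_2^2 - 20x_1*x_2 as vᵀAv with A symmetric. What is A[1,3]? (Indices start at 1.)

The coefficient of x_1·x_3 in Q is 0. For a symmetric A this equals A[1,3] + A[3,1] = 2·A[1,3].
So A[1,3] = 0/2 = 0.

0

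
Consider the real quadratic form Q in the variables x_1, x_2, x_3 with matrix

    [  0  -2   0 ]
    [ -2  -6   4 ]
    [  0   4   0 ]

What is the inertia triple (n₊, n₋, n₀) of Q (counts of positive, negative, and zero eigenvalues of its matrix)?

By Sylvester's law of inertia any congruent diagonalization of A has 1 positive, 1 negative and 1 zero entries.

(1, 1, 1)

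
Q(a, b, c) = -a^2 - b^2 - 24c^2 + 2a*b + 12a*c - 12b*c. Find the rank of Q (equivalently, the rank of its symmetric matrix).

2

Write A = [[-1, 1, 6], [1, -1, -6], [6, -6, -24]].
Congruent diagonalization of A (simultaneous row and column reduction) yields pivots -1, 0, 12.
Counting signs: 1 positive, 1 negative, 1 zero.
The rank is the number of nonzero pivots: 2.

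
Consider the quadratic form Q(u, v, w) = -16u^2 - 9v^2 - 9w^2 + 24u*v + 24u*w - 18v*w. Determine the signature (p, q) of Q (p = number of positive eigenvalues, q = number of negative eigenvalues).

Write A = [[-16, 12, 12], [12, -9, -9], [12, -9, -9]].
Symmetric row and column elimination reduces A to a congruent diagonal form with pivots -16, 0, 0.
Counting signs: 1 negative, 2 zero.

(0, 1)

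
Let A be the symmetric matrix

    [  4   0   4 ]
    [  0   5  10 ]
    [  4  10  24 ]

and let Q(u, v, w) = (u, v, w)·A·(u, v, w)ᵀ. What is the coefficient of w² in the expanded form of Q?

The coefficient of w² is the diagonal entry A[3,3] = 24.

24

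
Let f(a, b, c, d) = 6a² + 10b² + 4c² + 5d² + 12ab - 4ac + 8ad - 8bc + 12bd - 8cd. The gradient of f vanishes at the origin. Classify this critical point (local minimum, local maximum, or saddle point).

local minimum

The Hessian at the origin is H = [[12, 12, -4, 8], [12, 20, -8, 12], [-4, -8, 8, -8], [8, 12, -8, 10]].
Row-reducing H symmetrically gives the diagonal entries 12, 8, 14/3, 2/7.
That gives 4 positive pivots.
H is positive definite, so the origin is a strict local minimum.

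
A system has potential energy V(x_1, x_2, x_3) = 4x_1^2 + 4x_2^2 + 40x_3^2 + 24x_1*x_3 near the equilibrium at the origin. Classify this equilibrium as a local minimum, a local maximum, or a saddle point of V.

The Hessian at the origin is H = [[8, 0, 24], [0, 8, 0], [24, 0, 80]].
An LDLᵀ factorisation of H has diagonal entries 8, 8, 8.
That gives 3 positive pivots.
H is positive definite, so the origin is a strict local minimum.

local minimum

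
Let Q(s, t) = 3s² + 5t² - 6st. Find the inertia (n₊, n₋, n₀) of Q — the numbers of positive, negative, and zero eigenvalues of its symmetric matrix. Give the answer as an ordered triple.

(2, 0, 0)

The associated matrix is A = [[3, -3], [-3, 5]].
Applying the same elementary operations to the rows and columns of A produces a congruent diagonal matrix with entries 3, 2.
So there are 2 positive pivots.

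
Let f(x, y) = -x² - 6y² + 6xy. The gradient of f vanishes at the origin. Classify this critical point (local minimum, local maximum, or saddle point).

The Hessian at the origin is H = [[-2, 6], [6, -12]].
det H = -2·-12 − (6)² = -12 < 0, so H is indefinite.
Therefore the origin is a saddle point.

saddle point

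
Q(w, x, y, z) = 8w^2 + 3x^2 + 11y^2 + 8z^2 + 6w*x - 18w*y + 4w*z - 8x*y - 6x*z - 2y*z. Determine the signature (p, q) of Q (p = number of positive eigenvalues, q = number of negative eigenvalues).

(3, 0)

The symmetric matrix is A = [[8, 3, -9, 2], [3, 3, -4, -3], [-9, -4, 11, -1], [2, -3, -1, 8]].
Applying the same elementary operations to the rows and columns of A produces a congruent diagonal matrix with entries 8, 15/8, 2/3, 0.
Counting signs: 3 positive, 1 zero.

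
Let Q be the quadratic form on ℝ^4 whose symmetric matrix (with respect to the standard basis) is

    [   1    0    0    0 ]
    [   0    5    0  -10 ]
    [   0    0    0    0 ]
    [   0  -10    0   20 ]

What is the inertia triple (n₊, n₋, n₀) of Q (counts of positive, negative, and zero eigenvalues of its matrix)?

(2, 0, 2)

Row-reducing A symmetrically gives the diagonal entries 1, 5, 0, 0.
That gives 2 positive, 2 zero pivots.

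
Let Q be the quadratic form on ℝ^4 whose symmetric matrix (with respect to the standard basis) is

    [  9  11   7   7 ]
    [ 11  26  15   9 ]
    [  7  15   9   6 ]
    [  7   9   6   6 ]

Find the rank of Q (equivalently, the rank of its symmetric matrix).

4

Congruent diagonalization of A (simultaneous row and column reduction) yields pivots 9, 113/9, 28/113, 3/28.
That gives 4 positive pivots.
The rank is the number of nonzero pivots: 4.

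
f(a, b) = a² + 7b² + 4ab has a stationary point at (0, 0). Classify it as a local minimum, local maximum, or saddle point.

The Hessian at the origin is H = [[2, 4], [4, 14]].
det H = 2·14 − (4)² = 12 > 0 and H[1,1] = 2 > 0, so H is positive definite.
Therefore the origin is a local minimum.

local minimum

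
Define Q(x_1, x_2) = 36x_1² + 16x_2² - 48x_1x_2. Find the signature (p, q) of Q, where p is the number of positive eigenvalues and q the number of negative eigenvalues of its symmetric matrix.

(1, 0)

Write A = [[36, -24], [-24, 16]].
Symmetric row and column elimination reduces A to a congruent diagonal form with pivots 36, 0.
That gives 1 positive, 1 zero pivots.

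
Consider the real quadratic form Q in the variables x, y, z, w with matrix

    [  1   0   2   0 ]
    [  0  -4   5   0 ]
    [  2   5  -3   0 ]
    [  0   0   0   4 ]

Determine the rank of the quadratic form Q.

An LDLᵀ factorisation of A has diagonal entries 1, -4, -3/4, 4.
So there are 2 positive, 2 negative pivots.
The rank is the number of nonzero pivots: 4.

4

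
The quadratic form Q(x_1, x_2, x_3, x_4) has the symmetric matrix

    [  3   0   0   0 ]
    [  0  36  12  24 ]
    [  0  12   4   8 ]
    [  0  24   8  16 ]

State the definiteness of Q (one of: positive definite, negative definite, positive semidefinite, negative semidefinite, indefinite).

positive semidefinite

Symmetric row and column elimination reduces A to a congruent diagonal form with pivots 3, 36, 0, 0.
That gives 2 positive, 2 zero pivots.
Hence Q is positive semidefinite.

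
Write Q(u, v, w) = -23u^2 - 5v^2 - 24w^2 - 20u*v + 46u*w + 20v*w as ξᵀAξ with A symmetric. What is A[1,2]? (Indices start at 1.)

-10

The coefficient of u·v in Q is -20. For a symmetric A this equals A[1,2] + A[2,1] = 2·A[1,2].
So A[1,2] = -20/2 = -10.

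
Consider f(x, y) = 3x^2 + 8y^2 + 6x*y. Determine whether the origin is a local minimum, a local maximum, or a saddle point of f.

The Hessian at the origin is H = [[6, 6], [6, 16]].
det H = 6·16 − (6)² = 60 > 0 and H[1,1] = 6 > 0, so H is positive definite.
Therefore the origin is a local minimum.

local minimum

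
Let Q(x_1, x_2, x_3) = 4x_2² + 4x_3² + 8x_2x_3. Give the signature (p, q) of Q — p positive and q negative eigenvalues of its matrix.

(1, 0)

Write A = [[0, 0, 0], [0, 4, 4], [0, 4, 4]].
Row-reducing A symmetrically gives the diagonal entries 0, 4, 0.
So there are 1 positive, 2 zero pivots.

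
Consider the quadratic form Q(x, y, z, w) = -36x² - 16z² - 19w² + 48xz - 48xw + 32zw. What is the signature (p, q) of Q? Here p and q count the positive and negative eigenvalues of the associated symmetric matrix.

The symmetric matrix is A = [[-36, 0, 24, -24], [0, 0, 0, 0], [24, 0, -16, 16], [-24, 0, 16, -19]].
Congruent diagonalization of A (simultaneous row and column reduction) yields pivots -36, 0, 0, -3.
Counting signs: 2 negative, 2 zero.

(0, 2)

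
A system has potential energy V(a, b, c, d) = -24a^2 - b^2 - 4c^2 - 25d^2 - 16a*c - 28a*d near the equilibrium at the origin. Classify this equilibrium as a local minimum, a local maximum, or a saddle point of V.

The Hessian at the origin is H = [[-48, 0, -16, -28], [0, -2, 0, 0], [-16, 0, -8, 0], [-28, 0, 0, -50]].
An LDLᵀ factorisation of H has diagonal entries -48, -2, -8/3, -1.
That gives 4 negative pivots.
H is negative definite, so the origin is a strict local maximum.

local maximum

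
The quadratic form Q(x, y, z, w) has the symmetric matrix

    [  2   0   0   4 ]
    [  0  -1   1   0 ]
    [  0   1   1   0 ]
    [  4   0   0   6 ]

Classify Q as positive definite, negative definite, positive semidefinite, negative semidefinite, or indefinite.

Symmetric row and column elimination reduces A to a congruent diagonal form with pivots 2, -1, 2, -2.
That gives 2 positive, 2 negative pivots.
Hence Q is indefinite.

indefinite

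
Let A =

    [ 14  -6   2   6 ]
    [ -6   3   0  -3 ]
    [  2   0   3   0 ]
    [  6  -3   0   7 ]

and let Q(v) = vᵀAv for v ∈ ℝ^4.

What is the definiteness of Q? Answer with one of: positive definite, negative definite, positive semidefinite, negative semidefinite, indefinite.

Leading principal minors: Δ_1 = 14, Δ_2 = 6, Δ_3 = 6, Δ_4 = 24.
All leading principal minors are positive, so by Sylvester's criterion Q is positive definite.

positive definite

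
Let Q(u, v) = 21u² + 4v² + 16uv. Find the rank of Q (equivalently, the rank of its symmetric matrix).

Write A = [[21, 8], [8, 4]].
Applying the same elementary operations to the rows and columns of A produces a congruent diagonal matrix with entries 21, 20/21.
Counting signs: 2 positive.
The rank is the number of nonzero pivots: 2.

2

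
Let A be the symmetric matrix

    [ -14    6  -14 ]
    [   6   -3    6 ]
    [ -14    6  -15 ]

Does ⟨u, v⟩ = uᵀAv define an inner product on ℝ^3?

Leading principal minors: Δ_1 = -14, Δ_2 = 6, Δ_3 = -6.
The signs alternate starting with Δ_1 < 0, so by Sylvester's criterion Q is negative definite.
⟨·,·⟩ is an inner product exactly when A is positive definite.

no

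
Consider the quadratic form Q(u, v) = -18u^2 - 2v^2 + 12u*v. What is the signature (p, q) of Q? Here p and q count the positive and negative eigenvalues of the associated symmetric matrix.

(0, 1)

The symmetric matrix is A = [[-18, 6], [6, -2]].
Symmetric row and column elimination reduces A to a congruent diagonal form with pivots -18, 0.
That gives 1 negative, 1 zero pivots.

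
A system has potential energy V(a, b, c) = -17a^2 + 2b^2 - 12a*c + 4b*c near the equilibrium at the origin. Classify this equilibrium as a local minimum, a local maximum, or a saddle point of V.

saddle point

The Hessian at the origin is H = [[-34, 0, -12], [0, 4, 4], [-12, 4, 0]].
An LDLᵀ factorisation of H has diagonal entries -34, 4, 4/17.
That gives 2 positive, 1 negative pivots.
H is indefinite, so the origin is a saddle point.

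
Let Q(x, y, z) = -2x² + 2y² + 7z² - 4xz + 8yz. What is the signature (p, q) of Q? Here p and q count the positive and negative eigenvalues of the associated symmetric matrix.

(2, 1)

The associated matrix is A = [[-2, 0, -2], [0, 2, 4], [-2, 4, 7]].
Applying the same elementary operations to the rows and columns of A produces a congruent diagonal matrix with entries -2, 2, 1.
That gives 2 positive, 1 negative pivots.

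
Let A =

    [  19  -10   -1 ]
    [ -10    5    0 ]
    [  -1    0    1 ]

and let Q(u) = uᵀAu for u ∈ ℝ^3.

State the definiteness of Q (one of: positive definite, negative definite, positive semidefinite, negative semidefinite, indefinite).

An LDLᵀ factorisation of A has diagonal entries 19, -5/19, 2.
So there are 2 positive, 1 negative pivots.
Hence Q is indefinite.

indefinite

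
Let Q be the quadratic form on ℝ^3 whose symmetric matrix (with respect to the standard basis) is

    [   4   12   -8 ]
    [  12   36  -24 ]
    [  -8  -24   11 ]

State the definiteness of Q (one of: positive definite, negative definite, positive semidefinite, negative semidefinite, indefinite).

indefinite

Congruent diagonalization of A (simultaneous row and column reduction) yields pivots 4, 0, -5.
So there are 1 positive, 1 negative, 1 zero pivots.
Hence Q is indefinite.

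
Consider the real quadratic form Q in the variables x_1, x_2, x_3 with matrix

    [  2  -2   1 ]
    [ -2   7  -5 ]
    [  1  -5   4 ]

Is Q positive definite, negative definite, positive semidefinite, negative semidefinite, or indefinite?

Leading principal minors: Δ_1 = 2, Δ_2 = 10, Δ_3 = 3.
All leading principal minors are positive, so by Sylvester's criterion Q is positive definite.

positive definite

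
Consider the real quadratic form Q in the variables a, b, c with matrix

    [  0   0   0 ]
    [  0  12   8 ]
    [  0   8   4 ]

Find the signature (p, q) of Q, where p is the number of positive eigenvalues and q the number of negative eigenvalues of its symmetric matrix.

(1, 1)

Applying the same elementary operations to the rows and columns of A produces a congruent diagonal matrix with entries 0, 12, -4/3.
So there are 1 positive, 1 negative, 1 zero pivots.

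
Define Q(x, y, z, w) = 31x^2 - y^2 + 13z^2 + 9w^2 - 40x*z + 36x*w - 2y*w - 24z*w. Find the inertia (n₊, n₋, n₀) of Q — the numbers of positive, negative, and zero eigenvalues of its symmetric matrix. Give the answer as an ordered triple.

The symmetric matrix is A = [[31, 0, -20, 18], [0, -1, 0, -1], [-20, 0, 13, -12], [18, -1, -12, 9]].
Applying the same elementary operations to the rows and columns of A produces a congruent diagonal matrix with entries 31, -1, 3/31, -2.
So there are 2 positive, 2 negative pivots.

(2, 2, 0)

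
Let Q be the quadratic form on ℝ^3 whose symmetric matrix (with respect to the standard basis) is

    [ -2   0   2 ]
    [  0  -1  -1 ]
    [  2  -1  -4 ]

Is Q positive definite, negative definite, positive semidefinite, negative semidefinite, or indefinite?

Leading principal minors: Δ_1 = -2, Δ_2 = 2, Δ_3 = -2.
The signs alternate starting with Δ_1 < 0, so by Sylvester's criterion Q is negative definite.

negative definite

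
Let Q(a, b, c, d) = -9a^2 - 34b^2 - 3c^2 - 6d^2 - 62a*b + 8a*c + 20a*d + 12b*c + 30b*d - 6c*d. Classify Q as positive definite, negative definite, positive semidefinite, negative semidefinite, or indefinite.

Write A = [[-9, -31, 4, 10], [-31, -34, 6, 15], [4, 6, -3, -3], [10, 15, -3, -6]].
An LDLᵀ factorisation of A has diagonal entries -9, 655/9, -269/131, 30/269.
So there are 2 positive, 2 negative pivots.
Hence Q is indefinite.

indefinite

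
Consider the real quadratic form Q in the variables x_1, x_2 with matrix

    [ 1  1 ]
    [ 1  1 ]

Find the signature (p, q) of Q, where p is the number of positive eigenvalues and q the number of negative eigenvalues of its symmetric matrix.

(1, 0)

Symmetric row and column elimination reduces A to a congruent diagonal form with pivots 1, 0.
So there are 1 positive, 1 zero pivots.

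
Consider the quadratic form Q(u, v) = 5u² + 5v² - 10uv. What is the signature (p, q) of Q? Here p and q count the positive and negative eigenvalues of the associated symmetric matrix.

Write A = [[5, -5], [-5, 5]].
Symmetric row and column elimination reduces A to a congruent diagonal form with pivots 5, 0.
So there are 1 positive, 1 zero pivots.

(1, 0)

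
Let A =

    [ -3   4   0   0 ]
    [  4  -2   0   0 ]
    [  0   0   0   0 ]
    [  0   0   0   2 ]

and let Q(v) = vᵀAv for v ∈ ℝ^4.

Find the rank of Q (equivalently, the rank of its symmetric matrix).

3

Row-reducing A symmetrically gives the diagonal entries -3, 10/3, 0, 2.
Counting signs: 2 positive, 1 negative, 1 zero.
The rank is the number of nonzero pivots: 3.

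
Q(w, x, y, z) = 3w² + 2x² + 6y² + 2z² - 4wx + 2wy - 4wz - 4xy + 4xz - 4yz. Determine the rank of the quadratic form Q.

3

The symmetric matrix is A = [[3, -2, 1, -2], [-2, 2, -2, 2], [1, -2, 6, -2], [-2, 2, -2, 2]].
Row-reducing A symmetrically gives the diagonal entries 3, 2/3, 3, 0.
So there are 3 positive, 1 zero pivots.
The rank is the number of nonzero pivots: 3.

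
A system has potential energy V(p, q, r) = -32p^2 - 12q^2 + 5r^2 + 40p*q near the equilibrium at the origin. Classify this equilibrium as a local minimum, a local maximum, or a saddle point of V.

The Hessian at the origin is H = [[-64, 40, 0], [40, -24, 0], [0, 0, 10]].
Applying the same elementary operations to the rows and columns of H produces a congruent diagonal matrix with entries -64, 1, 10.
So there are 2 positive, 1 negative pivots.
H is indefinite, so the origin is a saddle point.

saddle point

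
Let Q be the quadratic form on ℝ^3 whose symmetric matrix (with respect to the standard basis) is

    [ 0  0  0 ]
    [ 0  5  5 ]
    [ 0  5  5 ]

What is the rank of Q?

1

Applying the same elementary operations to the rows and columns of A produces a congruent diagonal matrix with entries 0, 5, 0.
That gives 1 positive, 2 zero pivots.
The rank is the number of nonzero pivots: 1.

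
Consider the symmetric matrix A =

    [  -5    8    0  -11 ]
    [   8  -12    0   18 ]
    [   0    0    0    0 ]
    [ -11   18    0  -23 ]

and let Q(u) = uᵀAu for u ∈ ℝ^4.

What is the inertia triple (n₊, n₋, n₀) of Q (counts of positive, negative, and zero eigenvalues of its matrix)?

(2, 1, 1)

Row-reducing A symmetrically gives the diagonal entries -5, 4/5, 0, 1.
Counting signs: 2 positive, 1 negative, 1 zero.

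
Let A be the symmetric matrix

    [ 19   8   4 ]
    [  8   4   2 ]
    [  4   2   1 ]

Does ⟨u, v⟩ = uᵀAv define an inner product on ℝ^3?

Row-reducing A symmetrically gives the diagonal entries 19, 12/19, 0.
Counting signs: 2 positive, 1 zero.
Hence Q is positive semidefinite.
⟨·,·⟩ is an inner product exactly when A is positive definite.

no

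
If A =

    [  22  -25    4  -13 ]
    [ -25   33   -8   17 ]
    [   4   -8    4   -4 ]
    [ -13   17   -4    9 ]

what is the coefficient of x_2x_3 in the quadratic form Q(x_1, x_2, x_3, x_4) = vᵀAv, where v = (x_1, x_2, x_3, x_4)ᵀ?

-16

The coefficient of x_2x_3 is A[2,3] + A[3,2] = 2·(-8) = -16.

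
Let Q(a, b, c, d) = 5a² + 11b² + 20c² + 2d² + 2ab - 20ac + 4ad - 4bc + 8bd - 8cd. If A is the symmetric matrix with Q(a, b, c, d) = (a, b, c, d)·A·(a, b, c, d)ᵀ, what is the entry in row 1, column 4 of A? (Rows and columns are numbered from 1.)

2

The coefficient of a·d in Q is 4. For a symmetric A this equals A[1,4] + A[4,1] = 2·A[1,4].
So A[1,4] = 4/2 = 2.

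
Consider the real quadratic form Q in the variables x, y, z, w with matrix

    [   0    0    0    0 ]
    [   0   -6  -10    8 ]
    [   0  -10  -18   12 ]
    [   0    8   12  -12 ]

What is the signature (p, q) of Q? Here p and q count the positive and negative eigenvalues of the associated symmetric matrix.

Applying the same elementary operations to the rows and columns of A produces a congruent diagonal matrix with entries 0, -6, -4/3, 0.
So there are 2 negative, 2 zero pivots.

(0, 2)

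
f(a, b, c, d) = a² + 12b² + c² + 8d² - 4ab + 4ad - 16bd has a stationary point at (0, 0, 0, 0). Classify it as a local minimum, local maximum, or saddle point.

local minimum

The Hessian at the origin is H = [[2, -4, 0, 4], [-4, 24, 0, -16], [0, 0, 2, 0], [4, -16, 0, 16]].
Row-reducing H symmetrically gives the diagonal entries 2, 16, 2, 4.
Counting signs: 4 positive.
H is positive definite, so the origin is a strict local minimum.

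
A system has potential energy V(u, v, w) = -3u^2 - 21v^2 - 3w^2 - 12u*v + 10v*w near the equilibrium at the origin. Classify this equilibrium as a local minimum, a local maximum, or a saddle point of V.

The Hessian at the origin is H = [[-6, -12, 0], [-12, -42, 10], [0, 10, -6]].
Applying the same elementary operations to the rows and columns of H produces a congruent diagonal matrix with entries -6, -18, -4/9.
That gives 3 negative pivots.
H is negative definite, so the origin is a strict local maximum.

local maximum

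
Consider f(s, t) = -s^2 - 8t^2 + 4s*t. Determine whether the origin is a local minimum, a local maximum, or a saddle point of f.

The Hessian at the origin is H = [[-2, 4], [4, -16]].
det H = -2·-16 − (4)² = 16 > 0 and H[1,1] = -2 < 0, so H is negative definite.
Therefore the origin is a local maximum.

local maximum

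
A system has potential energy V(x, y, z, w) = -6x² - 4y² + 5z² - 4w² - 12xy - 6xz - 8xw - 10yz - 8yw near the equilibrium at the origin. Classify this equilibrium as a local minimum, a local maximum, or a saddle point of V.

The Hessian at the origin is H = [[-12, -12, -6, -8], [-12, -8, -10, -8], [-6, -10, 10, 0], [-8, -8, 0, -8]].
An LDLᵀ factorisation of H has diagonal entries -12, 4, 9, -40/9.
So there are 2 positive, 2 negative pivots.
H is indefinite, so the origin is a saddle point.

saddle point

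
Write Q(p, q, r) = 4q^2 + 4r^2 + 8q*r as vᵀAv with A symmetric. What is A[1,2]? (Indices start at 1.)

0

The coefficient of p·q in Q is 0. For a symmetric A this equals A[1,2] + A[2,1] = 2·A[1,2].
So A[1,2] = 0/2 = 0.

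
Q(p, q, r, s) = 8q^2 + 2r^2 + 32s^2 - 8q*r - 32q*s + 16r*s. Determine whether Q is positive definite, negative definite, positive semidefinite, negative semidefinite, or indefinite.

Write A = [[0, 0, 0, 0], [0, 8, -4, -16], [0, -4, 2, 8], [0, -16, 8, 32]].
Congruent diagonalization of A (simultaneous row and column reduction) yields pivots 0, 8, 0, 0.
That gives 1 positive, 3 zero pivots.
Hence Q is positive semidefinite.

positive semidefinite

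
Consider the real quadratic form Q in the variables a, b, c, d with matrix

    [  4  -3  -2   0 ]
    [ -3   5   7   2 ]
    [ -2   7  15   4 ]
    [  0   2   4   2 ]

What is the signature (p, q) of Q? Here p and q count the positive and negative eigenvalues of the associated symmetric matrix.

(4, 0)

Row-reducing A symmetrically gives the diagonal entries 4, 11/4, 3, 6/11.
Counting signs: 4 positive.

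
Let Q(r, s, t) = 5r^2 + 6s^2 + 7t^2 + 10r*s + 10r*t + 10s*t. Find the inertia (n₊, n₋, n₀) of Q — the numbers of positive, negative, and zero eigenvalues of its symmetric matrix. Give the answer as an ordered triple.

(3, 0, 0)

The associated matrix is A = [[5, 5, 5], [5, 6, 5], [5, 5, 7]].
Symmetric row and column elimination reduces A to a congruent diagonal form with pivots 5, 1, 2.
Counting signs: 3 positive.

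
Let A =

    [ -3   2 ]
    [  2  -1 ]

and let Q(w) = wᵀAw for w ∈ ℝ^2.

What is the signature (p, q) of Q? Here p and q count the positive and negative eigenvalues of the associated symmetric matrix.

(1, 1)

Applying the same elementary operations to the rows and columns of A produces a congruent diagonal matrix with entries -3, 1/3.
Counting signs: 1 positive, 1 negative.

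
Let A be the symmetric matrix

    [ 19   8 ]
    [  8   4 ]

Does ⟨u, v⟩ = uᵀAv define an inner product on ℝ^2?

Leading principal minors: Δ_1 = 19, Δ_2 = 12.
All leading principal minors are positive, so by Sylvester's criterion Q is positive definite.
⟨·,·⟩ is an inner product exactly when A is positive definite.

yes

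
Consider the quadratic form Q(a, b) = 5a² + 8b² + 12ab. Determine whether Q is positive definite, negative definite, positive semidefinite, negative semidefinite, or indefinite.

The symmetric matrix of Q is [[5, 6], [6, 8]].
For the 2×2 matrix [[5, 6], [6, 8]]: det = 5·8 − (6)² = 4, trace = 13.
det > 0 so both eigenvalues share the sign of the trace; trace = 13 > 0 ⇒ both positive.

positive definite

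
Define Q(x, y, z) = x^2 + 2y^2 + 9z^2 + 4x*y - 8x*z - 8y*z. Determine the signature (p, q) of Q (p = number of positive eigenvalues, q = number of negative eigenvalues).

Write A = [[1, 2, -4], [2, 2, -4], [-4, -4, 9]].
Row-reducing A symmetrically gives the diagonal entries 1, -2, 1.
So there are 2 positive, 1 negative pivots.

(2, 1)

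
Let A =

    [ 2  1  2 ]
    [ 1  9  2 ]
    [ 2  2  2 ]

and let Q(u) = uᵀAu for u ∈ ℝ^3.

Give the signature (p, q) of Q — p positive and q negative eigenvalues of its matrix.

(2, 1)

Symmetric row and column elimination reduces A to a congruent diagonal form with pivots 2, 17/2, -2/17.
So there are 2 positive, 1 negative pivots.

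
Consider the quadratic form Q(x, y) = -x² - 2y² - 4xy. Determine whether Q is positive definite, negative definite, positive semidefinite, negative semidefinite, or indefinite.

indefinite

The symmetric matrix of Q is [[-1, -2], [-2, -2]].
For the 2×2 matrix [[-1, -2], [-2, -2]]: det = -1·-2 − (-2)² = -2, trace = -3.
det < 0 so the eigenvalues have opposite signs; the form is indefinite.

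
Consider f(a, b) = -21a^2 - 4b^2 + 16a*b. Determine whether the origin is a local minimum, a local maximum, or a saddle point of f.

The Hessian at the origin is H = [[-42, 16], [16, -8]].
det H = -42·-8 − (16)² = 80 > 0 and H[1,1] = -42 < 0, so H is negative definite.
Therefore the origin is a local maximum.

local maximum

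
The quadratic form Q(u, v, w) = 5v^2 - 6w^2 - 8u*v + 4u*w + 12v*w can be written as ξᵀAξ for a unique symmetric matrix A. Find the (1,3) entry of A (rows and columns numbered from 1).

2

The coefficient of u·w in Q is 4. For a symmetric A this equals A[1,3] + A[3,1] = 2·A[1,3].
So A[1,3] = 4/2 = 2.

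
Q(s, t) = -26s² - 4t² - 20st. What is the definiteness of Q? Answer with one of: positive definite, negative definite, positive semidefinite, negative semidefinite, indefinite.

negative definite

The symmetric matrix of Q is [[-26, -10], [-10, -4]].
For the 2×2 matrix [[-26, -10], [-10, -4]]: det = -26·-4 − (-10)² = 4, trace = -30.
det > 0 so both eigenvalues share the sign of the trace; trace = -30 < 0 ⇒ both negative.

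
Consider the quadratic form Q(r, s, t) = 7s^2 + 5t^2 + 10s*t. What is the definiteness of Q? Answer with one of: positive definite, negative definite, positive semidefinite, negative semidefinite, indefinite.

The associated matrix is A = [[0, 0, 0], [0, 7, 5], [0, 5, 5]].
Applying the same elementary operations to the rows and columns of A produces a congruent diagonal matrix with entries 0, 7, 10/7.
So there are 2 positive, 1 zero pivots.
Hence Q is positive semidefinite.

positive semidefinite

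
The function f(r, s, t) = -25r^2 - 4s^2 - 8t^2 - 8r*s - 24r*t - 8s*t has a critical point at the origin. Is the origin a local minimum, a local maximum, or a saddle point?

local maximum

The Hessian at the origin is H = [[-50, -8, -24], [-8, -8, -8], [-24, -8, -16]].
Row-reducing H symmetrically gives the diagonal entries -50, -168/25, -40/21.
That gives 3 negative pivots.
H is negative definite, so the origin is a strict local maximum.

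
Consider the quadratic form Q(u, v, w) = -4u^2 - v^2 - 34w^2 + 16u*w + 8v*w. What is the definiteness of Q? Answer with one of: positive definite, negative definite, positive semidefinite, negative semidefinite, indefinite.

The symmetric matrix is A = [[-4, 0, 8], [0, -1, 4], [8, 4, -34]].
Congruent diagonalization of A (simultaneous row and column reduction) yields pivots -4, -1, -2.
So there are 3 negative pivots.
Hence Q is negative definite.

negative definite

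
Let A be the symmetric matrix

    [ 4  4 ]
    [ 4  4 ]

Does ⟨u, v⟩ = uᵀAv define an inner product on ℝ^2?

no

Symmetric row and column elimination reduces A to a congruent diagonal form with pivots 4, 0.
That gives 1 positive, 1 zero pivots.
Hence Q is positive semidefinite.
⟨·,·⟩ is an inner product exactly when A is positive definite.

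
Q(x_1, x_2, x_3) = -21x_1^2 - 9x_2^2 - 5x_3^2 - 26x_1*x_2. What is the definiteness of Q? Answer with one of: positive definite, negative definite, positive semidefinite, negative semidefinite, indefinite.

The symmetric matrix of Q is A = [[-21, -13, 0], [-13, -9, 0], [0, 0, -5]].
Leading principal minors: Δ_1 = -21, Δ_2 = 20, Δ_3 = -100.
The signs alternate starting with Δ_1 < 0, so by Sylvester's criterion Q is negative definite.

negative definite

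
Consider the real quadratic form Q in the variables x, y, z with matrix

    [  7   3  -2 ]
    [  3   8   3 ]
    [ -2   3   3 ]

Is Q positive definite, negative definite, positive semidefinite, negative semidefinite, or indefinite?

Leading principal minors: Δ_1 = 7, Δ_2 = 47, Δ_3 = 10.
All leading principal minors are positive, so by Sylvester's criterion Q is positive definite.

positive definite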